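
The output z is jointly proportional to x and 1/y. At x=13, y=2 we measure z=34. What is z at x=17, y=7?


z = k·x/y
Solve for k using the known point: k = z·y/x = 34×2/13 = 68/13 ≈ 5.2308
Now evaluate at x=17, y=7:
z = k × 17 / 7 = (68 × 17) / (13 × 7) = 1156/91
≈ 12.7033

12.7033


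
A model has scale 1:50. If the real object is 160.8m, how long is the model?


Model size = real / scale
= 160.8 / 50
= 3.2160 m

3.2160 m


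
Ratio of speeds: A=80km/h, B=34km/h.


Ratio = 80:34
GCD = 2
Simplified = 40:17
Time ratio (same distance) = 17:40
Speed ratio = 40:17

40:17


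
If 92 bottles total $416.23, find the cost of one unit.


Unit rate = total / quantity
= 416.23 / 92
= $4.52 per unit

$4.52 per unit


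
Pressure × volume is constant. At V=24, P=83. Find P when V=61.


Inverse proportion: x × y = constant
k = 24 × 83 = 1992
y₂ = k / 61 = 1992 / 61
= 32.66

32.66


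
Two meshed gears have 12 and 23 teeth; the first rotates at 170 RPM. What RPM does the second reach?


Gear ratio = 12:23 = 12:23
RPM_B = RPM_A × (teeth_A / teeth_B)
= 170 × (12/23)
= 88.7 RPM

88.7 RPM


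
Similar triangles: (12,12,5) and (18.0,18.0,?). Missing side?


Scale factor = 18.0/12 = 1.5
Missing side = 5 × 1.5
= 7.5

7.5


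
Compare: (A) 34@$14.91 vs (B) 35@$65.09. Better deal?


Deal A: $14.91/34 = $0.4385/unit
Deal B: $65.09/35 = $1.8597/unit
A is cheaper per unit
= Deal A

Deal A


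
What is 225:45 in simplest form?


GCD(225, 45) = 45
225/45 : 45/45
= 5:1

5:1


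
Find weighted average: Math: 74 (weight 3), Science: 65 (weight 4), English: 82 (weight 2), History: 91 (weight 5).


Numerator = 74×3 + 65×4 + 82×2 + 91×5
= 222 + 260 + 164 + 455
= 1101
Total weight = 14
Weighted avg = 1101/14
= 78.64

78.64


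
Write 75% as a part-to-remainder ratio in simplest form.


75% means 75 parts out of 100; remainder = 25
Part : remainder = 75:25
GCD = 25
= 3:1

3:1


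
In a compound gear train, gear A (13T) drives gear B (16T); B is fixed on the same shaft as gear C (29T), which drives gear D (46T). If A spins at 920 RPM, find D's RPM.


Stage 1: RPM_B = RPM_A × t_A/t_B = 920 × 13/16 = 11960/16 = 747.50
B and C share a shaft → RPM_C = RPM_B
Stage 2: RPM_D = RPM_C × t_C/t_D = RPM_A × (t_A×t_C)/(t_B×t_D)
Overall ratio = (13×29)/(16×46) = 377/736
RPM_D = 920 × 377/736 = 346840/736
= 471.25 RPM

471.25 RPM


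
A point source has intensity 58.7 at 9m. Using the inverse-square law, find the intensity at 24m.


I₁d₁² = I₂d₂²
I₂ = I₁ × (d₁/d₂)²
= 58.7 × (9/24)²
= 58.7 × 81/576
= 4754.7/576
≈ 8.2547

8.2547


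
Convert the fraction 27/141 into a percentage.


Percentage = (part / whole) × 100
= (27 / 141) × 100
≈ 19.15%

19.15%


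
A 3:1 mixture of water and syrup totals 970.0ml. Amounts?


Total parts = 3 + 1 = 4
water: 970.0 × 3/4 = 727.5ml
syrup: 970.0 × 1/4 = 242.5ml
= 727.5ml and 242.5ml

727.5ml and 242.5ml


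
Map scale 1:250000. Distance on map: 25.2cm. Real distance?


Real distance = map distance × scale
= 25.2cm × 250000
= 6300000 cm = 63000.0 m
= 63.000 km

63.000 km


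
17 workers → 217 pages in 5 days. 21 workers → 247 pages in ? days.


Days ∝ work / workers, so d₂ = d₁ × (m₁/m₂) × (w₂/w₁)
Workers factor (inverse): 17/21 ≈ 0.8095
Work factor (direct): 247/217 ≈ 1.1382
d₂ = 5 × 17/21 × 247/217 = (5 × 17 × 247) / (21 × 217) = 20995/4557
≈ 4.61 days

4.61 days


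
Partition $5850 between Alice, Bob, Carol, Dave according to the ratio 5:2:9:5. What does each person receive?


Total parts = 5 + 2 + 9 + 5 = 21
Alice: 5850 × 5/21 = 1392.86
Bob: 5850 × 2/21 = 557.14
Carol: 5850 × 9/21 = 2507.14
Dave: 5850 × 5/21 = 1392.86
= Alice: $1392.86, Bob: $557.14, Carol: $2507.14, Dave: $1392.86

Alice: $1392.86, Bob: $557.14, Carol: $2507.14, Dave: $1392.86


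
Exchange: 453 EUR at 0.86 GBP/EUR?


Amount × rate = 453 × 0.86
= 389.58 GBP

389.58 GBP


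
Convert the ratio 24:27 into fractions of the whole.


Total parts = 24 + 27 = 51
First part: 24/51 = 8/17
Second part: 27/51 = 9/17
= 8/17 and 9/17

8/17 and 9/17


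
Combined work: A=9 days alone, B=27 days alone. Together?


Rate of A = 1/9 per day
Rate of B = 1/27 per day
Combined rate = 1/9 + 1/27 = 36/243 ≈ 0.1481 per day
Days = 1 / combined rate = 243/36
= 6.75 days

6.75 days


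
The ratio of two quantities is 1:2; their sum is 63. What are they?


Let A = 1k, B = 2k.
1k + 2k = 63
3k = 63 → k = 63/3 = 21
A = 1×21 = 21, B = 2×21 = 42
= A = 21, B = 42

A = 21, B = 42


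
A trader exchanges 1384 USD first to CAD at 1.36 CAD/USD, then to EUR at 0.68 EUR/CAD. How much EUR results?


Step 1: 1384 USD × 1.36 = 1882.24 CAD
Step 2: 1882.24 CAD × 0.68 = 1279.92 EUR
Implied rate USD→EUR = 1.36 × 0.68 = 0.9248
= 1279.92 EUR

1279.92 EUR


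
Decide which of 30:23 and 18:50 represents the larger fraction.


30/23 = 1.3043
18/50 = 0.3600
1.3043 > 0.3600, so 30:23 is greater
= 30:23

30:23


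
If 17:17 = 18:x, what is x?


Cross multiply: 17 × x = 17 × 18
17x = 306
x = 306 / 17
= 18.00

18.00


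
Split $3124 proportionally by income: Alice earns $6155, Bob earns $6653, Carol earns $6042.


Total income = 6155 + 6653 + 6042 = $18850
Alice: $3124 × 6155/18850 = $1020.06
Bob: $3124 × 6653/18850 = $1102.60
Carol: $3124 × 6042/18850 = $1001.34
= Alice: $1020.06, Bob: $1102.60, Carol: $1001.34

Alice: $1020.06, Bob: $1102.60, Carol: $1001.34


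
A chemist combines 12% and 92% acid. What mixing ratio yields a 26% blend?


Let x parts of 12% mix with y parts of 92%.
12x + 92y = 26(x + y)
12x + 92y = 26x + 26y
x(12 - 26) = y(26 - 92)
x/y = (92 - 26)/(26 - 12) = 66/14
Simplify: 33:7
= 33:7

33:7


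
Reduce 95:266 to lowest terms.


GCD(95, 266) = 19
95/19 : 266/19
= 5:14

5:14


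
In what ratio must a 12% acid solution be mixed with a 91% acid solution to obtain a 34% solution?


Let x parts of 12% mix with y parts of 91%.
12x + 91y = 34(x + y)
12x + 91y = 34x + 34y
x(12 - 34) = y(34 - 91)
x/y = (91 - 34)/(34 - 12) = 57/22
Simplify: 57:22
= 57:22

57:22


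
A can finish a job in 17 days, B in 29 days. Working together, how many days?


Rate of A = 1/17 per day
Rate of B = 1/29 per day
Combined rate = 1/17 + 1/29 = 46/493 ≈ 0.0933 per day
Days = 1 / combined rate = 493/46
≈ 10.72 days

10.72 days


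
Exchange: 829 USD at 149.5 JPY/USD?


Amount × rate = 829 × 149.5
= 123935.50 JPY

123935.50 JPY


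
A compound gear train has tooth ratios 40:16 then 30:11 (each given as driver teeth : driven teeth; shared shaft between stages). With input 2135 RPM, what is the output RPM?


Stage 1: RPM_B = RPM_A × t_A/t_B = 2135 × 40/16 = 85400/16 = 5337.50
B and C share a shaft → RPM_C = RPM_B
Stage 2: RPM_D = RPM_C × t_C/t_D = RPM_A × (t_A×t_C)/(t_B×t_D)
Overall ratio = (40×30)/(16×11) = 1200/176
RPM_D = 2135 × 1200/176 = 2562000/176
≈ 14556.82 RPM

14556.82 RPM


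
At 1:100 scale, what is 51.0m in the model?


Model size = real / scale
= 51.0 / 100
= 0.5100 m

0.5100 m


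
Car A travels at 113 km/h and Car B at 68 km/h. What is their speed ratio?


Ratio = 113:68
GCD = 1
Simplified = 113:68
Time ratio (same distance) = 68:113
Speed ratio = 113:68

113:68


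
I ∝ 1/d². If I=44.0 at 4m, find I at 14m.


I₁d₁² = I₂d₂²
I₂ = I₁ × (d₁/d₂)²
= 44.0 × (4/14)²
= 44.0 × 16/196
= 704/196
≈ 3.5918

3.5918


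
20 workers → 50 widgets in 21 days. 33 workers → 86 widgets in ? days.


Days ∝ work / workers, so d₂ = d₁ × (m₁/m₂) × (w₂/w₁)
Workers factor (inverse): 20/33 ≈ 0.6061
Work factor (direct): 86/50 = 1.7200
d₂ = 21 × 20/33 × 86/50 = (21 × 20 × 86) / (33 × 50) = 36120/1650
≈ 21.89 days

21.89 days


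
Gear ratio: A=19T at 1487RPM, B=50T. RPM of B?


Gear ratio = 19:50 = 19:50
RPM_B = RPM_A × (teeth_A / teeth_B)
= 1487 × (19/50)
= 565.1 RPM

565.1 RPM


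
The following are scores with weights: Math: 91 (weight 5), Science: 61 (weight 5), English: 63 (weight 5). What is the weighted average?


Numerator = 91×5 + 61×5 + 63×5
= 455 + 305 + 315
= 1075
Total weight = 15
Weighted avg = 1075/15
= 71.67

71.67


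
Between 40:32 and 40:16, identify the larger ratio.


40/32 = 1.2500
40/16 = 2.5000
1.2500 < 2.5000, so 40:32 is less
= 40:16

40:16


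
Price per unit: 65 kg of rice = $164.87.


Unit rate = total / quantity
= 164.87 / 65
= $2.54 per unit

$2.54 per unit


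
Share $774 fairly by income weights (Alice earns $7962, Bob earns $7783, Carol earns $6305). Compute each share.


Total income = 7962 + 7783 + 6305 = $22050
Alice: $774 × 7962/22050 = $279.48
Bob: $774 × 7783/22050 = $273.20
Carol: $774 × 6305/22050 = $221.32
= Alice: $279.48, Bob: $273.20, Carol: $221.32

Alice: $279.48, Bob: $273.20, Carol: $221.32


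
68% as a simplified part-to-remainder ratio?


68% means 68 parts out of 100; remainder = 32
Part : remainder = 68:32
GCD = 4
= 17:8

17:8


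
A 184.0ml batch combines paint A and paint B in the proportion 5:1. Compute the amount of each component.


Total parts = 5 + 1 = 6
paint A: 184.0 × 5/6 = 153.3ml
paint B: 184.0 × 1/6 = 30.7ml
= 153.3ml and 30.7ml

153.3ml and 30.7ml


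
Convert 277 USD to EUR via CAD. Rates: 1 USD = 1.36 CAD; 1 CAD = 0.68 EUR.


Step 1: 277 USD × 1.36 = 376.72 CAD
Step 2: 376.72 CAD × 0.68 = 256.17 EUR
Implied rate USD→EUR = 1.36 × 0.68 = 0.9248
= 256.17 EUR

256.17 EUR


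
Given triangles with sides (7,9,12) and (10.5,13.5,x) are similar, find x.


Scale factor = 10.5/7 = 1.5
Missing side = 12 × 1.5
= 18.0

18.0


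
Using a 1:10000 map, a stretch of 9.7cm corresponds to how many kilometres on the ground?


Real distance = map distance × scale
= 9.7cm × 10000
= 97000 cm = 970.0 m
= 0.970 km

0.970 km


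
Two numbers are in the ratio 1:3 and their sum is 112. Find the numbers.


Let A = 1k, B = 3k.
1k + 3k = 112
4k = 112 → k = 112/4 = 28
A = 1×28 = 28, B = 3×28 = 84
= A = 28, B = 84

A = 28, B = 84


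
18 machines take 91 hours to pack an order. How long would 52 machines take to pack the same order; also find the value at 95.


Inverse proportion: x × y = constant
k = 18 × 91 = 1638
At x=52: k/52 = 31.50
At x=95: k/95 = 17.24
= 31.50 and 17.24

31.50 and 17.24


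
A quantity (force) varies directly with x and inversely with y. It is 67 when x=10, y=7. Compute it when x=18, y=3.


z = k·x/y
Solve for k using the known point: k = z·y/x = 67×7/10 = 469/10 = 46.9000
Now evaluate at x=18, y=3:
z = k × 18 / 3 = (469 × 18) / (10 × 3) = 8442/30
= 281.4000

281.4000


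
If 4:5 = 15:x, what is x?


Cross multiply: 4 × x = 5 × 15
4x = 75
x = 75 / 4
= 18.75

18.75


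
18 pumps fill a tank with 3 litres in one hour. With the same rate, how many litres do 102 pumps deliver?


Direct proportion: y/x = constant
k = 3/18 ≈ 0.1667
y₂ = k × 102 = 3 × 102 / 18 = 306/18
= 17.00

17.00


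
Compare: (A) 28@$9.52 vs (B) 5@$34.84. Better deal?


Deal A: $9.52/28 = $0.3400/unit
Deal B: $34.84/5 = $6.9680/unit
A is cheaper per unit
= Deal A

Deal A


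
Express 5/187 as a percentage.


Percentage = (part / whole) × 100
= (5 / 187) × 100
≈ 2.67%

2.67%


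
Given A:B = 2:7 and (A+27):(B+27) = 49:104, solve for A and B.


Let A = 2k, B = 7k.
(2k + 27) / (7k + 27) = 49/104
Cross-multiply: 104(2k + 27) = 49(7k + 27)
208k + 2808 = 343k + 1323
208k - 343k = 1323 - 2808
-135k = -1485
k = -1485/-135 = 11
A = 2×11 = 22, B = 7×11 = 77
= A = 22, B = 77

A = 22, B = 77


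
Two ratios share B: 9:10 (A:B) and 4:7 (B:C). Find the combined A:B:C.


Match B: multiply A:B by 4 → 36:40
Multiply B:C by 10 → 40:70
Combined: 36:40:70
GCD = 2
= 18:20:35

18:20:35


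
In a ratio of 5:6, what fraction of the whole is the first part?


Total parts = 5 + 6 = 11
First part: 5/11 = 5/11
= 5/11

5/11


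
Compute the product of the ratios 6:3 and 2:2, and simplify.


Compound ratio = (6×2) : (3×2)
= 12:6
GCD = 6
= 2:1

2:1


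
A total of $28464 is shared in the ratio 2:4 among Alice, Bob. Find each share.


Total parts = 2 + 4 = 6
Alice: 28464 × 2/6 = 9488.00
Bob: 28464 × 4/6 = 18976.00
= Alice: $9488.00, Bob: $18976.00

Alice: $9488.00, Bob: $18976.00


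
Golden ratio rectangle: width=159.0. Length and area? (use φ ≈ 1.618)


φ = (1 + √5) / 2 ≈ 1.618
Length = width × φ = 159.0 × 1.618 = 257.262
≈ 257.26
Area = width × length = 159.0 × 257.262 = 40904.658 ≈ 40904.66
= Length: 257.26, Area: 40904.66

Length: 257.26, Area: 40904.66


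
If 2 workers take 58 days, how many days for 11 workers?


Inverse proportion: x × y = constant
k = 2 × 58 = 116
y₂ = k / 11 = 116 / 11
= 10.55

10.55


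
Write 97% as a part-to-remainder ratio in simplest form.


97% means 97 parts out of 100; remainder = 3
Part : remainder = 97:3
GCD = 1
= 97:3

97:3


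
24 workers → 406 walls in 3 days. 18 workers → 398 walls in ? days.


Days ∝ work / workers, so d₂ = d₁ × (m₁/m₂) × (w₂/w₁)
Workers factor (inverse): 24/18 ≈ 1.3333
Work factor (direct): 398/406 ≈ 0.9803
d₂ = 3 × 24/18 × 398/406 = (3 × 24 × 398) / (18 × 406) = 28656/7308
≈ 3.92 days

3.92 days


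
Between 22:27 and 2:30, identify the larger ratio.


22/27 = 0.8148
2/30 = 0.0667
0.8148 > 0.0667, so 22:27 is greater
= 22:27

22:27


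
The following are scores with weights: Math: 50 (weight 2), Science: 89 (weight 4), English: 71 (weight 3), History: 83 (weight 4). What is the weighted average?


Numerator = 50×2 + 89×4 + 71×3 + 83×4
= 100 + 356 + 213 + 332
= 1001
Total weight = 13
Weighted avg = 1001/13
= 77.00

77.00


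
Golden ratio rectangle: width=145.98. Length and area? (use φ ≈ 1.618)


φ = (1 + √5) / 2 ≈ 1.618
Length = width × φ = 145.98 × 1.618 = 236.19564
≈ 236.20
Area = width × length = 145.98 × 236.19564 = 34479.8395272 ≈ 34479.84
= Length: 236.20, Area: 34479.84

Length: 236.20, Area: 34479.84


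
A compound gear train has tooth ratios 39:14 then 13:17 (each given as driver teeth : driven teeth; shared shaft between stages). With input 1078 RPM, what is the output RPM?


Stage 1: RPM_B = RPM_A × t_A/t_B = 1078 × 39/14 = 42042/14 = 3003.00
B and C share a shaft → RPM_C = RPM_B
Stage 2: RPM_D = RPM_C × t_C/t_D = RPM_A × (t_A×t_C)/(t_B×t_D)
Overall ratio = (39×13)/(14×17) = 507/238
RPM_D = 1078 × 507/238 = 546546/238
≈ 2296.41 RPM

2296.41 RPM


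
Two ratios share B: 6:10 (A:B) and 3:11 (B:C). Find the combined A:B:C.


Match B: multiply A:B by 3 → 18:30
Multiply B:C by 10 → 30:110
Combined: 18:30:110
GCD = 2
= 9:15:55

9:15:55


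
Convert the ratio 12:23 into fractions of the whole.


Total parts = 12 + 23 = 35
First part: 12/35 = 12/35
Second part: 23/35 = 23/35
= 12/35 and 23/35

12/35 and 23/35


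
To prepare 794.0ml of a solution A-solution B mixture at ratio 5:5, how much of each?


Total parts = 5 + 5 = 10
solution A: 794.0 × 5/10 = 397.0ml
solution B: 794.0 × 5/10 = 397.0ml
= 397.0ml and 397.0ml

397.0ml and 397.0ml


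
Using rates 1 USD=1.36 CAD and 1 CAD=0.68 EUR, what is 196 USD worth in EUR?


Step 1: 196 USD × 1.36 = 266.56 CAD
Step 2: 266.56 CAD × 0.68 = 181.26 EUR
Implied rate USD→EUR = 1.36 × 0.68 = 0.9248
= 181.26 EUR

181.26 EUR


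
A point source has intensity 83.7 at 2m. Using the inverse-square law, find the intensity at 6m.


I₁d₁² = I₂d₂²
I₂ = I₁ × (d₁/d₂)²
= 83.7 × (2/6)²
= 83.7 × 4/36
= 334.8/36
= 9.3000

9.3000


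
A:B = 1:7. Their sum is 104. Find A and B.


Let A = 1k, B = 7k.
1k + 7k = 104
8k = 104 → k = 104/8 = 13
A = 1×13 = 13, B = 7×13 = 91
= A = 13, B = 91

A = 13, B = 91


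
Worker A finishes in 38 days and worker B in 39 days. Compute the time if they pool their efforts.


Rate of A = 1/38 per day
Rate of B = 1/39 per day
Combined rate = 1/38 + 1/39 = 77/1482 ≈ 0.0520 per day
Days = 1 / combined rate = 1482/77
≈ 19.25 days

19.25 days


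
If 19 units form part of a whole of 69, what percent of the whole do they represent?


Percentage = (part / whole) × 100
= (19 / 69) × 100
≈ 27.54%

27.54%


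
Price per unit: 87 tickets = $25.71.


Unit rate = total / quantity
= 25.71 / 87
= $0.30 per unit

$0.30 per unit


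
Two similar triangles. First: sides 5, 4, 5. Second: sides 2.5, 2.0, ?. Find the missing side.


Scale factor = 2.5/5 = 0.5
Missing side = 5 × 0.5
= 2.5

2.5


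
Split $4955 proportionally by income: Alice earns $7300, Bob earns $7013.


Total income = 7300 + 7013 = $14313
Alice: $4955 × 7300/14313 = $2527.18
Bob: $4955 × 7013/14313 = $2427.82
= Alice: $2527.18, Bob: $2427.82

Alice: $2527.18, Bob: $2427.82


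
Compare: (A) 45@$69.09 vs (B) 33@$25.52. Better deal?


Deal A: $69.09/45 = $1.5353/unit
Deal B: $25.52/33 = $0.7733/unit
B is cheaper per unit
= Deal B

Deal B


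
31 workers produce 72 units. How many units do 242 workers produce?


Direct proportion: y/x = constant
k = 72/31 ≈ 2.3226
y₂ = k × 242 = 72 × 242 / 31 = 17424/31
≈ 562.06

562.06


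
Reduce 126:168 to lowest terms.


GCD(126, 168) = 42
126/42 : 168/42
= 3:4

3:4


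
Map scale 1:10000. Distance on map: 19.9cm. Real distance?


Real distance = map distance × scale
= 19.9cm × 10000
= 199000 cm = 1990.0 m
= 1.990 km

1.990 km


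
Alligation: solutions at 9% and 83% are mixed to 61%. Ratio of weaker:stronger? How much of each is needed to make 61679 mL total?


Let x parts of 9% mix with y parts of 83%.
9x + 83y = 61(x + y)
9x + 83y = 61x + 61y
x(9 - 61) = y(61 - 83)
x/y = (83 - 61)/(61 - 9) = 22/52
Simplify: 11:26
Total parts = 37; one part = 61679/37 = 1667.00 mL
9% solution: 11×1667.00 = 18337.00 mL
83% solution: 26×1667.00 = 43342.00 mL
= ratio 11:26; 18337.00 mL and 43342.00 mL

ratio 11:26; 18337.00 mL and 43342.00 mL


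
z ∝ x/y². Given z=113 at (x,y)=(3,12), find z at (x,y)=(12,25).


z = k·x/y²
Solve for k using the known point: k = z·y²/x = 113×144/3 = 16272/3 = 5424.0000
Now evaluate at x=12, y=25:
z = k × 12 / 625 = (16272 × 12) / (3 × 625) = 195264/1875
= 104.1408

104.1408


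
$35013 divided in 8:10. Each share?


Total parts = 8 + 10 = 18
Part 1: 35013 × 8/18 = 15561.33
Part 2: 35013 × 10/18 = 19451.67
= Part 1: $15561.33, Part 2: $19451.67

Part 1: $15561.33, Part 2: $19451.67


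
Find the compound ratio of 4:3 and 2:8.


Compound ratio = (4×2) : (3×8)
= 8:24
GCD = 8
= 1:3

1:3


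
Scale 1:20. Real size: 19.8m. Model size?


Model size = real / scale
= 19.8 / 20
= 0.9900 m

0.9900 m


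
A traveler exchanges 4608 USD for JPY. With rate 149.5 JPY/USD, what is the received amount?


Amount × rate = 4608 × 149.5
= 688896.00 JPY

688896.00 JPY


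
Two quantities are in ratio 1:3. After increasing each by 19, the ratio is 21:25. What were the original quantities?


Let A = 1k, B = 3k.
(1k + 19) / (3k + 19) = 21/25
Cross-multiply: 25(1k + 19) = 21(3k + 19)
25k + 475 = 63k + 399
25k - 63k = 399 - 475
-38k = -76
k = -76/-38 = 2
A = 1×2 = 2, B = 3×2 = 6
= A = 2, B = 6

A = 2, B = 6


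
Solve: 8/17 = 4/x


Cross multiply: 8 × x = 17 × 4
8x = 68
x = 68 / 8
= 8.50

8.50


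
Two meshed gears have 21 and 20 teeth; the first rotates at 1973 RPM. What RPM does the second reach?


Gear ratio = 21:20 = 21:20
RPM_B = RPM_A × (teeth_A / teeth_B)
= 1973 × (21/20)
= 2071.7 RPM

2071.7 RPM


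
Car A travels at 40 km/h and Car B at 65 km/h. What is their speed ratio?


Ratio = 40:65
GCD = 5
Simplified = 8:13
Time ratio (same distance) = 13:8
Speed ratio = 8:13

8:13


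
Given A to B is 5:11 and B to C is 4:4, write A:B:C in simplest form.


Match B: multiply A:B by 4 → 20:44
Multiply B:C by 11 → 44:44
Combined: 20:44:44
GCD = 4
= 5:11:11

5:11:11


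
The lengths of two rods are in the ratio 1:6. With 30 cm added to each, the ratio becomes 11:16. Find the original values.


Let A = 1k, B = 6k.
(1k + 30) / (6k + 30) = 11/16
Cross-multiply: 16(1k + 30) = 11(6k + 30)
16k + 480 = 66k + 330
16k - 66k = 330 - 480
-50k = -150
k = -150/-50 = 3
A = 1×3 = 3, B = 6×3 = 18
= A = 3, B = 18

A = 3, B = 18


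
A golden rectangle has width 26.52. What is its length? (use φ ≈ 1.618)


φ = (1 + √5) / 2 ≈ 1.618
Length = width × φ = 26.52 × 1.618 = 42.90936
≈ 42.91

42.91


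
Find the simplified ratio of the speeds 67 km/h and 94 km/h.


Ratio = 67:94
GCD = 1
Simplified = 67:94
Time ratio (same distance) = 94:67
Speed ratio = 67:94

67:94


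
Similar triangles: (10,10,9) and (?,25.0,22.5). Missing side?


Scale factor = 25.0/10 = 2.5
Missing side = 10 × 2.5
= 25.0

25.0


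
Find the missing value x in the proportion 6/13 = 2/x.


Cross multiply: 6 × x = 13 × 2
6x = 26
x = 26 / 6
= 4.33

4.33


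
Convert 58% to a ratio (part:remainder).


58% means 58 parts out of 100; remainder = 42
Part : remainder = 58:42
GCD = 2
= 29:21

29:21


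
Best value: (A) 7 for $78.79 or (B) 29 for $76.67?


Deal A: $78.79/7 = $11.2557/unit
Deal B: $76.67/29 = $2.6438/unit
B is cheaper per unit
= Deal B

Deal B


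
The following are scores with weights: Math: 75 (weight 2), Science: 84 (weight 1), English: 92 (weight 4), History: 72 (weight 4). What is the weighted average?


Numerator = 75×2 + 84×1 + 92×4 + 72×4
= 150 + 84 + 368 + 288
= 890
Total weight = 11
Weighted avg = 890/11
= 80.91

80.91


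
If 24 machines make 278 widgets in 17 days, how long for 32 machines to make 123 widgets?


Days ∝ work / workers, so d₂ = d₁ × (m₁/m₂) × (w₂/w₁)
Workers factor (inverse): 24/32 = 0.7500
Work factor (direct): 123/278 ≈ 0.4424
d₂ = 17 × 24/32 × 123/278 = (17 × 24 × 123) / (32 × 278) = 50184/8896
≈ 5.64 days

5.64 days


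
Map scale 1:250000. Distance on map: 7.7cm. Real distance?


Real distance = map distance × scale
= 7.7cm × 250000
= 1925000 cm = 19250.0 m
= 19.250 km

19.250 km


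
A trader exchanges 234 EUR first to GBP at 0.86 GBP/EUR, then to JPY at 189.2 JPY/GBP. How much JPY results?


Step 1: 234 EUR × 0.86 = 201.24 GBP
Step 2: 201.24 GBP × 189.2 = 38074.61 JPY
Implied rate EUR→JPY = 0.86 × 189.2 = 162.7120
= 38074.61 JPY

38074.61 JPY


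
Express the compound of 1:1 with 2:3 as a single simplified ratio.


Compound ratio = (1×2) : (1×3)
= 2:3
GCD = 1
= 2:3

2:3


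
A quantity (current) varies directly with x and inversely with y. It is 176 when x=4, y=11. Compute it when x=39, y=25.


z = k·x/y
Solve for k using the known point: k = z·y/x = 176×11/4 = 1936/4 = 484.0000
Now evaluate at x=39, y=25:
z = k × 39 / 25 = (1936 × 39) / (4 × 25) = 75504/100
= 755.0400

755.0400


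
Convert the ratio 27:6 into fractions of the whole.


Total parts = 27 + 6 = 33
First part: 27/33 = 9/11
Second part: 6/33 = 2/11
= 9/11 and 2/11

9/11 and 2/11


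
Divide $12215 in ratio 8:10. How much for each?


Total parts = 8 + 10 = 18
Part 1: 12215 × 8/18 = 5428.89
Part 2: 12215 × 10/18 = 6786.11
= Part 1: $5428.89, Part 2: $6786.11

Part 1: $5428.89, Part 2: $6786.11


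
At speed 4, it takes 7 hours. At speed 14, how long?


Inverse proportion: x × y = constant
k = 4 × 7 = 28
y₂ = k / 14 = 28 / 14
= 2.00

2.00


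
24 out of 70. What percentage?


Percentage = (part / whole) × 100
= (24 / 70) × 100
≈ 34.29%

34.29%


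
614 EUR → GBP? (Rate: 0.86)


Amount × rate = 614 × 0.86
= 528.04 GBP

528.04 GBP


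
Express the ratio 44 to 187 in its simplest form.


GCD(44, 187) = 11
44/11 : 187/11
= 4:17

4:17


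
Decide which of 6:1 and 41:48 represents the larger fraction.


6/1 = 6.0000
41/48 = 0.8542
6.0000 > 0.8542, so 6:1 is greater
= 6:1

6:1


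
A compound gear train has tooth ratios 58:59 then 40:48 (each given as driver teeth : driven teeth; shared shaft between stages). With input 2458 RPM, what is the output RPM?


Stage 1: RPM_B = RPM_A × t_A/t_B = 2458 × 58/59 = 142564/59 ≈ 2416.34
B and C share a shaft → RPM_C = RPM_B
Stage 2: RPM_D = RPM_C × t_C/t_D = RPM_A × (t_A×t_C)/(t_B×t_D)
Overall ratio = (58×40)/(59×48) = 2320/2832
RPM_D = 2458 × 2320/2832 = 5702560/2832
≈ 2013.62 RPM

2013.62 RPM


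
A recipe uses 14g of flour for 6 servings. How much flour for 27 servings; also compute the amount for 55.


Direct proportion: y/x = constant
k = 14/6 ≈ 2.3333
y at x=27: k × 27 = 14 × 27 / 6 = 378/6 = 63.00
y at x=55: k × 55 = 14 × 55 / 6 = 770/6 ≈ 128.33
= 63.00 and 128.33

63.00 and 128.33


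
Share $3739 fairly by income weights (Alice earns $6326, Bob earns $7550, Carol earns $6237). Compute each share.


Total income = 6326 + 7550 + 6237 = $20113
Alice: $3739 × 6326/20113 = $1176.00
Bob: $3739 × 7550/20113 = $1403.54
Carol: $3739 × 6237/20113 = $1159.46
= Alice: $1176.00, Bob: $1403.54, Carol: $1159.46

Alice: $1176.00, Bob: $1403.54, Carol: $1159.46


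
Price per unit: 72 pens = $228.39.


Unit rate = total / quantity
= 228.39 / 72
= $3.17 per unit

$3.17 per unit


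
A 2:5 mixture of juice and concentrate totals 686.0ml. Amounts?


Total parts = 2 + 5 = 7
juice: 686.0 × 2/7 = 196.0ml
concentrate: 686.0 × 5/7 = 490.0ml
= 196.0ml and 490.0ml

196.0ml and 490.0ml


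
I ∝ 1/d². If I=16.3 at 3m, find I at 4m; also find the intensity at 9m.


I₁d₁² = I₂d₂²
I at 4m = 16.3 × (3/4)² = 16.3 × 9/16 = 146.7/16 ≈ 9.1688
I at 9m = 16.3 × (3/9)² = 16.3 × 9/81 = 146.7/81 ≈ 1.8111
= 9.1688 and 1.8111

9.1688 and 1.8111


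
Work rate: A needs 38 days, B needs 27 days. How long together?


Rate of A = 1/38 per day
Rate of B = 1/27 per day
Combined rate = 1/38 + 1/27 = 65/1026 ≈ 0.0634 per day
Days = 1 / combined rate = 1026/65
≈ 15.78 days

15.78 days


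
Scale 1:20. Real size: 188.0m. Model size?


Model size = real / scale
= 188.0 / 20
= 9.4000 m

9.4000 m


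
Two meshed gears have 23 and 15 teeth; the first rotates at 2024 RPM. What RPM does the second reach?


Gear ratio = 23:15 = 23:15
RPM_B = RPM_A × (teeth_A / teeth_B)
= 2024 × (23/15)
= 3103.5 RPM

3103.5 RPM


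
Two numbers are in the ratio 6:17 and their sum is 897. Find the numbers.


Let A = 6k, B = 17k.
6k + 17k = 897
23k = 897 → k = 897/23 = 39
A = 6×39 = 234, B = 17×39 = 663
= A = 234, B = 663

A = 234, B = 663


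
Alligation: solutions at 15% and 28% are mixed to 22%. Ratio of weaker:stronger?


Let x parts of 15% mix with y parts of 28%.
15x + 28y = 22(x + y)
15x + 28y = 22x + 22y
x(15 - 22) = y(22 - 28)
x/y = (28 - 22)/(22 - 15) = 6/7
Simplify: 6:7
= 6:7

6:7


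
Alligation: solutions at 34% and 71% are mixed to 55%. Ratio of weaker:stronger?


Let x parts of 34% mix with y parts of 71%.
34x + 71y = 55(x + y)
34x + 71y = 55x + 55y
x(34 - 55) = y(55 - 71)
x/y = (71 - 55)/(55 - 34) = 16/21
Simplify: 16:21
= 16:21

16:21


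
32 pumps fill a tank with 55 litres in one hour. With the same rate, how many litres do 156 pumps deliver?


Direct proportion: y/x = constant
k = 55/32 ≈ 1.7188
y₂ = k × 156 = 55 × 156 / 32 = 8580/32
≈ 268.13

268.13


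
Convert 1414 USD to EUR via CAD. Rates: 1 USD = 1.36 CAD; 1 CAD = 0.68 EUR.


Step 1: 1414 USD × 1.36 = 1923.04 CAD
Step 2: 1923.04 CAD × 0.68 = 1307.67 EUR
Implied rate USD→EUR = 1.36 × 0.68 = 0.9248
= 1307.67 EUR

1307.67 EUR


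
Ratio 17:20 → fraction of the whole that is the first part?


Total parts = 17 + 20 = 37
First part: 17/37 = 17/37
= 17/37

17/37


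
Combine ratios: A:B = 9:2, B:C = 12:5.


Match B: multiply A:B by 12 → 108:24
Multiply B:C by 2 → 24:10
Combined: 108:24:10
GCD = 2
= 54:12:5

54:12:5


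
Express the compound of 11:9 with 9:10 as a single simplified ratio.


Compound ratio = (11×9) : (9×10)
= 99:90
GCD = 9
= 11:10

11:10


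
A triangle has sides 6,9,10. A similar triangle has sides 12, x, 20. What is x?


Scale factor = 12/6 = 2
Missing side = 9 × 2
= 18.0

18.0


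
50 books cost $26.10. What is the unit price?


Unit rate = total / quantity
= 26.10 / 50
= $0.52 per unit

$0.52 per unit


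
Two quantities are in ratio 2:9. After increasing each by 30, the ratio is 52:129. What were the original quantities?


Let A = 2k, B = 9k.
(2k + 30) / (9k + 30) = 52/129
Cross-multiply: 129(2k + 30) = 52(9k + 30)
258k + 3870 = 468k + 1560
258k - 468k = 1560 - 3870
-210k = -2310
k = -2310/-210 = 11
A = 2×11 = 22, B = 9×11 = 99
= A = 22, B = 99

A = 22, B = 99


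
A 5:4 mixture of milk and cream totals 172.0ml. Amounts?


Total parts = 5 + 4 = 9
milk: 172.0 × 5/9 = 95.6ml
cream: 172.0 × 4/9 = 76.4ml
= 95.6ml and 76.4ml

95.6ml and 76.4ml


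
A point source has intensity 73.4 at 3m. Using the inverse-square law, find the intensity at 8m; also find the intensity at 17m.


I₁d₁² = I₂d₂²
I at 8m = 73.4 × (3/8)² = 73.4 × 9/64 = 660.6/64 ≈ 10.3219
I at 17m = 73.4 × (3/17)² = 73.4 × 9/289 = 660.6/289 ≈ 2.2858
= 10.3219 and 2.2858

10.3219 and 2.2858


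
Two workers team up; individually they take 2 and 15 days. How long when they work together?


Rate of A = 1/2 per day
Rate of B = 1/15 per day
Combined rate = 1/2 + 1/15 = 17/30 ≈ 0.5667 per day
Days = 1 / combined rate = 30/17
≈ 1.76 days

1.76 days


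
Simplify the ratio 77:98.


GCD(77, 98) = 7
77/7 : 98/7
= 11:14

11:14


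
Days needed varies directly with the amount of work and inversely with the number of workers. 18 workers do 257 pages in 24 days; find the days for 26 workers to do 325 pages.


Days ∝ work / workers, so d₂ = d₁ × (m₁/m₂) × (w₂/w₁)
Workers factor (inverse): 18/26 ≈ 0.6923
Work factor (direct): 325/257 ≈ 1.2646
d₂ = 24 × 18/26 × 325/257 = (24 × 18 × 325) / (26 × 257) = 140400/6682
≈ 21.01 days

21.01 days


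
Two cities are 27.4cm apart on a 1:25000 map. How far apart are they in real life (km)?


Real distance = map distance × scale
= 27.4cm × 25000
= 685000 cm = 6850.0 m
= 6.850 km

6.850 km


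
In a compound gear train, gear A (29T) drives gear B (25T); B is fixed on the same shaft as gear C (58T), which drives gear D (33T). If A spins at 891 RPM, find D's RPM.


Stage 1: RPM_B = RPM_A × t_A/t_B = 891 × 29/25 = 25839/25 = 1033.56
B and C share a shaft → RPM_C = RPM_B
Stage 2: RPM_D = RPM_C × t_C/t_D = RPM_A × (t_A×t_C)/(t_B×t_D)
Overall ratio = (29×58)/(25×33) = 1682/825
RPM_D = 891 × 1682/825 = 1498662/825
= 1816.56 RPM

1816.56 RPM


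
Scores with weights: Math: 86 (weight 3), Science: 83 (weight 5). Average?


Numerator = 86×3 + 83×5
= 258 + 415
= 673
Total weight = 8
Weighted avg = 673/8
= 84.13

84.13


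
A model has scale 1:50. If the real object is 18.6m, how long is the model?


Model size = real / scale
= 18.6 / 50
= 0.3720 m

0.3720 m


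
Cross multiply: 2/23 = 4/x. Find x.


Cross multiply: 2 × x = 23 × 4
2x = 92
x = 92 / 2
= 46.00

46.00


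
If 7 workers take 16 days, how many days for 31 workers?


Inverse proportion: x × y = constant
k = 7 × 16 = 112
y₂ = k / 31 = 112 / 31
= 3.61

3.61


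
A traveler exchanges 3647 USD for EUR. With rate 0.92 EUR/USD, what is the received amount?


Amount × rate = 3647 × 0.92
= 3355.24 EUR

3355.24 EUR


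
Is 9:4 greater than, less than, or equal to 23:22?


9/4 = 2.2500
23/22 = 1.0455
2.2500 > 1.0455, so 9:4 is greater
= greater than

greater than


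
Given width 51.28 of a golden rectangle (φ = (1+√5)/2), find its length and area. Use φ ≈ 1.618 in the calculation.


φ = (1 + √5) / 2 ≈ 1.618
Length = width × φ = 51.28 × 1.618 = 82.97104
≈ 82.97
Area = width × length = 51.28 × 82.97104 = 4254.7549312 ≈ 4254.75
= Length: 82.97, Area: 4254.75

Length: 82.97, Area: 4254.75


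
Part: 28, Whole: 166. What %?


Percentage = (part / whole) × 100
= (28 / 166) × 100
≈ 16.87%

16.87%


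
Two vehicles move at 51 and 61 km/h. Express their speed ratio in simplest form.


Ratio = 51:61
GCD = 1
Simplified = 51:61
Time ratio (same distance) = 61:51
Speed ratio = 51:61

51:61


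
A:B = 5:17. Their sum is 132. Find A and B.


Let A = 5k, B = 17k.
5k + 17k = 132
22k = 132 → k = 132/22 = 6
A = 5×6 = 30, B = 17×6 = 102
= A = 30, B = 102

A = 30, B = 102


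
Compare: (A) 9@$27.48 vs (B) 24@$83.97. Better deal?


Deal A: $27.48/9 = $3.0533/unit
Deal B: $83.97/24 = $3.4988/unit
A is cheaper per unit
= Deal A

Deal A


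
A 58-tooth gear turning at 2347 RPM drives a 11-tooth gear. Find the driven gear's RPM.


Gear ratio = 58:11 = 58:11
RPM_B = RPM_A × (teeth_A / teeth_B)
= 2347 × (58/11)
= 12375.1 RPM

12375.1 RPM


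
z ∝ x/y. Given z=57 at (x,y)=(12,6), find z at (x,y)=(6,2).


z = k·x/y
Solve for k using the known point: k = z·y/x = 57×6/12 = 342/12 = 28.5000
Now evaluate at x=6, y=2:
z = k × 6 / 2 = (342 × 6) / (12 × 2) = 2052/24
= 85.5000

85.5000


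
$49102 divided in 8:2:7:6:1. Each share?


Total parts = 8 + 2 + 7 + 6 + 1 = 24
Part 1: 49102 × 8/24 = 16367.33
Part 2: 49102 × 2/24 = 4091.83
Part 3: 49102 × 7/24 = 14321.42
Part 4: 49102 × 6/24 = 12275.50
Part 5: 49102 × 1/24 = 2045.92
= Part 1: $16367.33, Part 2: $4091.83, Part 3: $14321.42, Part 4: $12275.50, Part 5: $2045.92

Part 1: $16367.33, Part 2: $4091.83, Part 3: $14321.42, Part 4: $12275.50, Part 5: $2045.92


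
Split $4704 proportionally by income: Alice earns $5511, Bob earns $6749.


Total income = 5511 + 6749 = $12260
Alice: $4704 × 5511/12260 = $2114.50
Bob: $4704 × 6749/12260 = $2589.50
= Alice: $2114.50, Bob: $2589.50

Alice: $2114.50, Bob: $2589.50


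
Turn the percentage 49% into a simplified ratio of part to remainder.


49% means 49 parts out of 100; remainder = 51
Part : remainder = 49:51
GCD = 1
= 49:51

49:51


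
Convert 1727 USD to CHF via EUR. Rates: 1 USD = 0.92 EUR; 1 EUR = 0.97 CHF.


Step 1: 1727 USD × 0.92 = 1588.84 EUR
Step 2: 1588.84 EUR × 0.97 = 1541.17 CHF
Implied rate USD→CHF = 0.92 × 0.97 = 0.8924
= 1541.17 CHF

1541.17 CHF


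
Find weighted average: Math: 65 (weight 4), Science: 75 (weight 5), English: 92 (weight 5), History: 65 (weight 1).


Numerator = 65×4 + 75×5 + 92×5 + 65×1
= 260 + 375 + 460 + 65
= 1160
Total weight = 15
Weighted avg = 1160/15
= 77.33

77.33


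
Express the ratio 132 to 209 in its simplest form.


GCD(132, 209) = 11
132/11 : 209/11
= 12:19

12:19


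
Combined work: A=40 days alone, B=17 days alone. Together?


Rate of A = 1/40 per day
Rate of B = 1/17 per day
Combined rate = 1/40 + 1/17 = 57/680 ≈ 0.0838 per day
Days = 1 / combined rate = 680/57
≈ 11.93 days

11.93 days


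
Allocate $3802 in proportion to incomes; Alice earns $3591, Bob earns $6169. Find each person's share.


Total income = 3591 + 6169 = $9760
Alice: $3802 × 3591/9760 = $1398.87
Bob: $3802 × 6169/9760 = $2403.13
= Alice: $1398.87, Bob: $2403.13

Alice: $1398.87, Bob: $2403.13


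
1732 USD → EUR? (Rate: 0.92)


Amount × rate = 1732 × 0.92
= 1593.44 EUR

1593.44 EUR


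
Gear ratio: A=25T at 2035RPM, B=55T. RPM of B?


Gear ratio = 25:55 = 5:11
RPM_B = RPM_A × (teeth_A / teeth_B)
= 2035 × (25/55)
= 925.0 RPM

925.0 RPM


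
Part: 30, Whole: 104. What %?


Percentage = (part / whole) × 100
= (30 / 104) × 100
≈ 28.85%

28.85%


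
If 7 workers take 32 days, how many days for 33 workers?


Inverse proportion: x × y = constant
k = 7 × 32 = 224
y₂ = k / 33 = 224 / 33
= 6.79

6.79


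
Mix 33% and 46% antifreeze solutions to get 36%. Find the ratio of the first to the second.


Let x parts of 33% mix with y parts of 46%.
33x + 46y = 36(x + y)
33x + 46y = 36x + 36y
x(33 - 36) = y(36 - 46)
x/y = (46 - 36)/(36 - 33) = 10/3
Simplify: 10:3
= 10:3

10:3


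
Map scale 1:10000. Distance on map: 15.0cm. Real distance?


Real distance = map distance × scale
= 15.0cm × 10000
= 150000 cm = 1500.0 m
= 1.500 km

1.500 km


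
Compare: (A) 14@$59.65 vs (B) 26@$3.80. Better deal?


Deal A: $59.65/14 = $4.2607/unit
Deal B: $3.80/26 = $0.1462/unit
B is cheaper per unit
= Deal B

Deal B


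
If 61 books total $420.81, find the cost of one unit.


Unit rate = total / quantity
= 420.81 / 61
= $6.90 per unit

$6.90 per unit


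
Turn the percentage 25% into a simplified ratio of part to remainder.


25% means 25 parts out of 100; remainder = 75
Part : remainder = 25:75
GCD = 25
= 1:3

1:3


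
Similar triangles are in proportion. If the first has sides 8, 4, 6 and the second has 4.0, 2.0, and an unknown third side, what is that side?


Scale factor = 4.0/8 = 0.5
Missing side = 6 × 0.5
= 3.0

3.0


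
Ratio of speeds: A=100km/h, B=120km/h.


Ratio = 100:120
GCD = 20
Simplified = 5:6
Time ratio (same distance) = 6:5
Speed ratio = 5:6

5:6


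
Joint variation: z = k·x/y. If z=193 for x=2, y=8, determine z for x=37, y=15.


z = k·x/y
Solve for k using the known point: k = z·y/x = 193×8/2 = 1544/2 = 772.0000
Now evaluate at x=37, y=15:
z = k × 37 / 15 = (1544 × 37) / (2 × 15) = 57128/30
≈ 1904.2667

1904.2667


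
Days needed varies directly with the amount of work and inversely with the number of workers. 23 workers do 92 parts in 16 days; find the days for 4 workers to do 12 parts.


Days ∝ work / workers, so d₂ = d₁ × (m₁/m₂) × (w₂/w₁)
Workers factor (inverse): 23/4 = 5.7500
Work factor (direct): 12/92 ≈ 0.1304
d₂ = 16 × 23/4 × 12/92 = (16 × 23 × 12) / (4 × 92) = 4416/368
= 12.00 days

12.00 days


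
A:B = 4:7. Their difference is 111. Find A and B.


Let A = 4k, B = 7k.
7k - 4k = 111
3k = 111 → k = 111/3 = 37
A = 4×37 = 148, B = 7×37 = 259
= A = 148, B = 259

A = 148, B = 259


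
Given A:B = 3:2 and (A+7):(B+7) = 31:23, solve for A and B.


Let A = 3k, B = 2k.
(3k + 7) / (2k + 7) = 31/23
Cross-multiply: 23(3k + 7) = 31(2k + 7)
69k + 161 = 62k + 217
69k - 62k = 217 - 161
7k = 56
k = 56/7 = 8
A = 3×8 = 24, B = 2×8 = 16
= A = 24, B = 16

A = 24, B = 16


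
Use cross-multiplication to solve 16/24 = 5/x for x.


Cross multiply: 16 × x = 24 × 5
16x = 120
x = 120 / 16
= 7.50

7.50


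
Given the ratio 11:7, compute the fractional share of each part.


Total parts = 11 + 7 = 18
First part: 11/18 = 11/18
Second part: 7/18 = 7/18
= 11/18 and 7/18

11/18 and 7/18


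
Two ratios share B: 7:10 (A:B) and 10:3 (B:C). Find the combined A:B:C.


Match B: multiply A:B by 10 → 70:100
Multiply B:C by 10 → 100:30
Combined: 70:100:30
GCD = 10
= 7:10:3

7:10:3


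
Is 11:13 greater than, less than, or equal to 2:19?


11/13 = 0.8462
2/19 = 0.1053
0.8462 > 0.1053, so 11:13 is greater
= greater than

greater than


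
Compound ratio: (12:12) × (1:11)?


Compound ratio = (12×1) : (12×11)
= 12:132
GCD = 12
= 1:11

1:11


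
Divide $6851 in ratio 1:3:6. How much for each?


Total parts = 1 + 3 + 6 = 10
Part 1: 6851 × 1/10 = 685.10
Part 2: 6851 × 3/10 = 2055.30
Part 3: 6851 × 6/10 = 4110.60
= Part 1: $685.10, Part 2: $2055.30, Part 3: $4110.60

Part 1: $685.10, Part 2: $2055.30, Part 3: $4110.60


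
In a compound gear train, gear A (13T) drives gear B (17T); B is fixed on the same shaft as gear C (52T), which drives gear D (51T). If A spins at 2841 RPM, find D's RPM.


Stage 1: RPM_B = RPM_A × t_A/t_B = 2841 × 13/17 = 36933/17 ≈ 2172.53
B and C share a shaft → RPM_C = RPM_B
Stage 2: RPM_D = RPM_C × t_C/t_D = RPM_A × (t_A×t_C)/(t_B×t_D)
Overall ratio = (13×52)/(17×51) = 676/867
RPM_D = 2841 × 676/867 = 1920516/867
≈ 2215.13 RPM

2215.13 RPM


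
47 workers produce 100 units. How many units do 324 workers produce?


Direct proportion: y/x = constant
k = 100/47 ≈ 2.1277
y₂ = k × 324 = 100 × 324 / 47 = 32400/47
≈ 689.36

689.36
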